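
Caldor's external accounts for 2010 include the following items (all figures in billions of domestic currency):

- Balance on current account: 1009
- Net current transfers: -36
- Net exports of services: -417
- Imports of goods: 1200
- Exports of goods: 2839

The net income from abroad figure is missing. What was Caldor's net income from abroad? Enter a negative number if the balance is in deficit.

-177

Current account = goods balance + services balance + net primary income + net secondary income
Sum of the known components = 1186
Net income from abroad = CA - (known components) = 1009 - 1186 = -177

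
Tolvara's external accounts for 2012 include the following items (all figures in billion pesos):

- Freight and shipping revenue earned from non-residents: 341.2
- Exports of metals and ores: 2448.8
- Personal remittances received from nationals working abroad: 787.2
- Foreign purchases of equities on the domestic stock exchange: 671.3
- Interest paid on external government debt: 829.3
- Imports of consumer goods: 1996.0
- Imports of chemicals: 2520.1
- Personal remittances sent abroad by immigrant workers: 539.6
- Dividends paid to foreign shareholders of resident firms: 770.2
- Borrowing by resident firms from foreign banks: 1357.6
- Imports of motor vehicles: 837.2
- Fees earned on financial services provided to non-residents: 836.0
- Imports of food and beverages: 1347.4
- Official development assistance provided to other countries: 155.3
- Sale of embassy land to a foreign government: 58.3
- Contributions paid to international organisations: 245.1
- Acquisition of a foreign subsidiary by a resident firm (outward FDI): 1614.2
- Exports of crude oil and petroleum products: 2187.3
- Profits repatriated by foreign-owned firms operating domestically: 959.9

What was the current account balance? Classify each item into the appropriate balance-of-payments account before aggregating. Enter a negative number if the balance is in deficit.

-3599.6

Goods: 2448.8 + 2187.3 - 837.2 - 1347.4 - 2520.1 - 1996.0 = -2064.6
Services: 836.0 + 341.2 = 1177.2
Primary income: -770.2 - 829.3 - 959.9 = -2559.4
Secondary income: -245.1 - 155.3 + 787.2 - 539.6 = -152.8
Current account = (-2064.6) + 1177.2 + (-2559.4) + (-152.8) = -3599.6
(Excluded from the current account — financial account: foreign purchases of equities on the domestic stock exchange 671.3, borrowing by resident firms from foreign banks 1357.6, acquisition of a foreign subsidiary by a resident firm (outward FDI) 1614.2; capital account: sale of embassy land to a foreign government 58.3.)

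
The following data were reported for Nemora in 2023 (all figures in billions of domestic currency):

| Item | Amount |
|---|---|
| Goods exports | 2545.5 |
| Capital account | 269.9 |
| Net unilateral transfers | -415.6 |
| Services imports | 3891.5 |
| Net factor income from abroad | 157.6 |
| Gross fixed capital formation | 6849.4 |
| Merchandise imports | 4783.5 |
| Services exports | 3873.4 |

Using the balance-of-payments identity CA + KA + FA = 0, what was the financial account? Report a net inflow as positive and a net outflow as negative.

Goods balance = 2545.5 - 4783.5 = -2238.0
Services balance = 3873.4 - 3891.5 = -18.1
Trade balance (goods + services) = -2238.0 + (-18.1) = -2256.1
Net primary income = 157.6
Net secondary income = -415.6
Current account = -2256.1 + 157.6 + (-415.6) = -2514.1
Financial account = -(-2514.1 + 269.9) = 2244.2

2244.2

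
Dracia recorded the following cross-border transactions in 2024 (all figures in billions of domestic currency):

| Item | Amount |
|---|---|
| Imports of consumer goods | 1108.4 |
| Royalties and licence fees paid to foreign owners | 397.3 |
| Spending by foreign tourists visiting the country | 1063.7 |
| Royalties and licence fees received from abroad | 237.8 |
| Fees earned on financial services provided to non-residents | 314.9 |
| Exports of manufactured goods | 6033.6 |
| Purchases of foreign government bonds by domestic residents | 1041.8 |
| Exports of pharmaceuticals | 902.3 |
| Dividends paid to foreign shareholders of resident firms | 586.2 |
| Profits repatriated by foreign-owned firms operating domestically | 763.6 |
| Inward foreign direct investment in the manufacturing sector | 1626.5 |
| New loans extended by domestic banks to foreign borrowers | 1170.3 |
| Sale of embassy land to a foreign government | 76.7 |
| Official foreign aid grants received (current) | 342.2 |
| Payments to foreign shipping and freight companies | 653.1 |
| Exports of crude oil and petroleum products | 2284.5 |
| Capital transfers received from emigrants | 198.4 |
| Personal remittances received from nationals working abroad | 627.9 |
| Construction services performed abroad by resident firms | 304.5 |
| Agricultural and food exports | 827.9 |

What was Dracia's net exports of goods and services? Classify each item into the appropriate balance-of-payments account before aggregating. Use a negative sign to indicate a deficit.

Goods: 827.9 + 6033.6 - 1108.4 + 2284.5 + 902.3 = 8939.9
Services: -397.3 + 1063.7 + 314.9 - 653.1 + 237.8 + 304.5 = 870.5
Trade balance = 8939.9 + 870.5 = 9810.4
(Excluded from the trade balance — financial account: purchases of foreign government bonds by domestic residents 1041.8, inward foreign direct investment in the manufacturing sector 1626.5, new loans extended by domestic banks to foreign borrowers 1170.3; primary income: dividends paid to foreign shareholders of resident firms 586.2, profits repatriated by foreign-owned firms operating domestically 763.6; capital account: sale of embassy land to a foreign government 76.7, capital transfers received from emigrants 198.4; secondary income: official foreign aid grants received (current) 342.2, personal remittances received from nationals working abroad 627.9.)

9810.4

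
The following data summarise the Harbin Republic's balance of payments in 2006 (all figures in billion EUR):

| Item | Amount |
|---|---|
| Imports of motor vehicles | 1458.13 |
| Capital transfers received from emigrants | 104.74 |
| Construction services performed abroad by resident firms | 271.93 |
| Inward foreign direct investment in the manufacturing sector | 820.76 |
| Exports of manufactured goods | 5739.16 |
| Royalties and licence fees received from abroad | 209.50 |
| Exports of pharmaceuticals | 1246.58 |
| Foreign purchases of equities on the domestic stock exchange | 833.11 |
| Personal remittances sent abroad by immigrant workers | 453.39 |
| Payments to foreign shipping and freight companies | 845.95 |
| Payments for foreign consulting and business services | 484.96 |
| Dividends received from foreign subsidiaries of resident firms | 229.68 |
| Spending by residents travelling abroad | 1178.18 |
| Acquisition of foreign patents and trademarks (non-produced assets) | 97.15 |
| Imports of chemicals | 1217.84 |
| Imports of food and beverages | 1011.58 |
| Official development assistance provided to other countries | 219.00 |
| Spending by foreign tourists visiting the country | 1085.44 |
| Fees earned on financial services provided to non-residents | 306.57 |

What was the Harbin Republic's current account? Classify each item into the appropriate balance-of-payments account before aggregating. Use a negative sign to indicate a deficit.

Goods: -1458.13 + 5739.16 - 1217.84 - 1011.58 + 1246.58 = 3298.19
Services: 306.57 - 845.95 + 209.50 + 271.93 - 484.96 - 1178.18 + 1085.44 = -635.65
Primary income: 229.68
Secondary income: -453.39 - 219.00 = -672.39
Current account = 3298.19 + (-635.65) + 229.68 + (-672.39) = 2219.83
(Excluded from the current account — capital account: capital transfers received from emigrants 104.74, acquisition of foreign patents and trademarks (non-produced assets) 97.15; financial account: inward foreign direct investment in the manufacturing sector 820.76, foreign purchases of equities on the domestic stock exchange 833.11.)

2219.83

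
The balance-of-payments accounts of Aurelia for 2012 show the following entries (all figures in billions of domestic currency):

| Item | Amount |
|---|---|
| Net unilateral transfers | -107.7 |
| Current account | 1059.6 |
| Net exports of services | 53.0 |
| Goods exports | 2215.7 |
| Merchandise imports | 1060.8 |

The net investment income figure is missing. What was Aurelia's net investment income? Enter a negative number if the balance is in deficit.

Current account = goods balance + services balance + net primary income + net secondary income
Sum of the known components = 1100.2
Net investment income = CA - (known components) = 1059.6 - 1100.2 = -40.6

-40.6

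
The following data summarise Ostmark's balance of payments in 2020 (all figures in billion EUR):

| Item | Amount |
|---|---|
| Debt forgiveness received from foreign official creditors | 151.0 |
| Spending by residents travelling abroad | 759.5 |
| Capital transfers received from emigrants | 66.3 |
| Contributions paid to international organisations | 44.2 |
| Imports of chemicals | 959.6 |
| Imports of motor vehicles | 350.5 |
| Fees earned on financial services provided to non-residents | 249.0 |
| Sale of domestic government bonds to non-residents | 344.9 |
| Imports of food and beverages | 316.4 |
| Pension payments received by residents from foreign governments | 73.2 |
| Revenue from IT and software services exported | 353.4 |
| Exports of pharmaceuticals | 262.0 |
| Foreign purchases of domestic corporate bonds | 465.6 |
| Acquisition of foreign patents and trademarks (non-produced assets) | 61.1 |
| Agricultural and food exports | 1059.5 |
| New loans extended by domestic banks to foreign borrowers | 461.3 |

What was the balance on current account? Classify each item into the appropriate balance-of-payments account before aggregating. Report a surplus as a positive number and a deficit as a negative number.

Goods: 1059.5 - 959.6 - 316.4 + 262.0 - 350.5 = -305.0
Services: 249.0 + 353.4 - 759.5 = -157.1
Secondary income: 73.2 - 44.2 = 29.0
Current account = (-305.0) + (-157.1) + 29.0 = -433.1
(Excluded from the current account — capital account: debt forgiveness received from foreign official creditors 151.0, capital transfers received from emigrants 66.3, acquisition of foreign patents and trademarks (non-produced assets) 61.1; financial account: sale of domestic government bonds to non-residents 344.9, foreign purchases of domestic corporate bonds 465.6, new loans extended by domestic banks to foreign borrowers 461.3.)

-433.1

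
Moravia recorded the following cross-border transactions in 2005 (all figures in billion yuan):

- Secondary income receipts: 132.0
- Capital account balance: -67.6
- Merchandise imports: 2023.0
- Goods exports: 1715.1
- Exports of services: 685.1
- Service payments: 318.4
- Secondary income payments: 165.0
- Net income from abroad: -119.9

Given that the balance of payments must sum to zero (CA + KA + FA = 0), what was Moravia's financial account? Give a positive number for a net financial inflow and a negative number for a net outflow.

Goods balance = 1715.1 - 2023.0 = -307.9
Services balance = 685.1 - 318.4 = 366.7
Trade balance (goods + services) = -307.9 + 366.7 = 58.8
Net primary income = -119.9
Net secondary income = 132.0 - 165.0 = -33.0
Current account = 58.8 + (-119.9) + (-33.0) = -94.1
Financial account = -(-94.1 + (-67.6)) = 161.7

161.7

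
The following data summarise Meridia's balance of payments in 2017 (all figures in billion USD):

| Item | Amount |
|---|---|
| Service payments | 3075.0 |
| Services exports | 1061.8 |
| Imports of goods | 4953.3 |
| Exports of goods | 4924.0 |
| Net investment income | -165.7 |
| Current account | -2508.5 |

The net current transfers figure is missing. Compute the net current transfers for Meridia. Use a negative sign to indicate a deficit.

-300.3

Current account = goods balance + services balance + net primary income + net secondary income
Sum of the known components = -2208.2
Net current transfers = CA - (known components) = -2508.5 - (-2208.2) = -300.3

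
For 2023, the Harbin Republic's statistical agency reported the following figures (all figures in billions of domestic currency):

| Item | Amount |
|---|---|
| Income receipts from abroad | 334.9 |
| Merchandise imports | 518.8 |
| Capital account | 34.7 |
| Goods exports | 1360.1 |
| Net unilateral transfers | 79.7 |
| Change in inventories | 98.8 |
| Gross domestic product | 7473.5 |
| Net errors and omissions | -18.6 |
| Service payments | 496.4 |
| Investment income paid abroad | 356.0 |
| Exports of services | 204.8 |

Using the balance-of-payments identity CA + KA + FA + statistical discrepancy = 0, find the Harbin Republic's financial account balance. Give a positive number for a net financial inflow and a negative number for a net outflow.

-624.4

Goods balance = 1360.1 - 518.8 = 841.3
Services balance = 204.8 - 496.4 = -291.6
Trade balance (goods + services) = 841.3 + (-291.6) = 549.7
Net primary income = 334.9 - 356.0 = -21.1
Net secondary income = 79.7
Current account = 549.7 + (-21.1) + 79.7 = 608.3
Financial account = -(608.3 + 34.7 + (-18.6)) = -624.4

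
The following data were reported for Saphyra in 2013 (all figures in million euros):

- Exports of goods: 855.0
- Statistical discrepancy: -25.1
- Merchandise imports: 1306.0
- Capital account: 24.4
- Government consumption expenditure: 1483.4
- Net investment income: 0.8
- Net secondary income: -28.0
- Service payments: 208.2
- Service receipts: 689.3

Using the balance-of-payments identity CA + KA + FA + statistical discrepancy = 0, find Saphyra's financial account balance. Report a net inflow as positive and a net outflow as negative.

Goods balance = 855.0 - 1306.0 = -451.0
Services balance = 689.3 - 208.2 = 481.1
Trade balance (goods + services) = -451.0 + 481.1 = 30.1
Net primary income = 0.8
Net secondary income = -28.0
Current account = 30.1 + 0.8 + (-28.0) = 2.9
Financial account = -(2.9 + 24.4 + (-25.1)) = -2.2

-2.2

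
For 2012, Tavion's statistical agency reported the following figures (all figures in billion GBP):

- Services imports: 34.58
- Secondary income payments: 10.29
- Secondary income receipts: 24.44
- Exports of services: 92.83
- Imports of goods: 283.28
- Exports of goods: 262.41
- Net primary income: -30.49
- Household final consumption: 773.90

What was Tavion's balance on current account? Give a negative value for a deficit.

21.04

Goods balance = 262.41 - 283.28 = -20.87
Services balance = 92.83 - 34.58 = 58.25
Trade balance (goods + services) = -20.87 + 58.25 = 37.38
Net primary income = -30.49
Net secondary income = 24.44 - 10.29 = 14.15
Current account = 37.38 + (-30.49) + 14.15 = 21.04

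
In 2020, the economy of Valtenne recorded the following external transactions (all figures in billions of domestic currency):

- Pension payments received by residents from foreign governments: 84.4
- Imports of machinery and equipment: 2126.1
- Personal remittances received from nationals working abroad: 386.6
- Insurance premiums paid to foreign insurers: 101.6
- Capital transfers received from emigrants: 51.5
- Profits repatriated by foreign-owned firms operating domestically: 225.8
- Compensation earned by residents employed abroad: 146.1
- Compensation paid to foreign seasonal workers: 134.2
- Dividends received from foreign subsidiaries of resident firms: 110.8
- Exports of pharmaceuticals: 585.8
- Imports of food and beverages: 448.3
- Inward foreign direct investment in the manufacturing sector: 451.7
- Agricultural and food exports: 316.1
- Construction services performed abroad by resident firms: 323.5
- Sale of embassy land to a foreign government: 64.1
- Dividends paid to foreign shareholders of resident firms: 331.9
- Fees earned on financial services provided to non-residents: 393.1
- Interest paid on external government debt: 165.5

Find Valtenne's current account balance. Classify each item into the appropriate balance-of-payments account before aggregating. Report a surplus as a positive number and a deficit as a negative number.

-1187.0

Goods: -448.3 + 316.1 + 585.8 - 2126.1 = -1672.5
Services: -101.6 + 393.1 + 323.5 = 615.0
Primary income: 110.8 - 165.5 - 225.8 - 331.9 - 134.2 + 146.1 = -600.5
Secondary income: 386.6 + 84.4 = 471.0
Current account = (-1672.5) + 615.0 + (-600.5) + 471.0 = -1187.0
(Excluded from the current account — capital account: capital transfers received from emigrants 51.5, sale of embassy land to a foreign government 64.1; financial account: inward foreign direct investment in the manufacturing sector 451.7.)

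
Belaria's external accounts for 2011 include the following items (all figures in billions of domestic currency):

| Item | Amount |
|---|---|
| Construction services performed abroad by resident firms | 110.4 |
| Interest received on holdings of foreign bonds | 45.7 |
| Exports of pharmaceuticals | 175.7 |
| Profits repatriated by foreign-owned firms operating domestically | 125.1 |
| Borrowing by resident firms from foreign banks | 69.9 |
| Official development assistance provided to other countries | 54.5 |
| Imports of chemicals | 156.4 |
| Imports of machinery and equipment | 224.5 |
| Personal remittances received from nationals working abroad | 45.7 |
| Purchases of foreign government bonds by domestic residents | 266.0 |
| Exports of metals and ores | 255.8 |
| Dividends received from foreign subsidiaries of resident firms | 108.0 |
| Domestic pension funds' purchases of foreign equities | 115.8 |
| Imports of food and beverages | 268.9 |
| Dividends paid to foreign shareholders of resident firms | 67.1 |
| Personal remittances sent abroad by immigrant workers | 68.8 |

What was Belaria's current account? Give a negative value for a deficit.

Goods: -224.5 + 255.8 + 175.7 - 156.4 - 268.9 = -218.3
Services: 110.4
Primary income: 45.7 + 108.0 - 67.1 - 125.1 = -38.5
Secondary income: -68.8 - 54.5 + 45.7 = -77.6
Current account = (-218.3) + 110.4 + (-38.5) + (-77.6) = -224.0
(Excluded from the current account — financial account: borrowing by resident firms from foreign banks 69.9, purchases of foreign government bonds by domestic residents 266.0, domestic pension funds' purchases of foreign equities 115.8.)

-224.0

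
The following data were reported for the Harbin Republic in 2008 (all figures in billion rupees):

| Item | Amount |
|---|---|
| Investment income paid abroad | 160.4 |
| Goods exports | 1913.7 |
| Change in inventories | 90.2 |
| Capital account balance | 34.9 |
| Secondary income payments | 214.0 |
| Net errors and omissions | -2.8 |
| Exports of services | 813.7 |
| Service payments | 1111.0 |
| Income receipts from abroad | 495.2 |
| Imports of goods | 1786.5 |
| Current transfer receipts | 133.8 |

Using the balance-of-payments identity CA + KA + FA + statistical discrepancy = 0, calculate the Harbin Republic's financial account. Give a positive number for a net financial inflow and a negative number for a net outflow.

Goods balance = 1913.7 - 1786.5 = 127.2
Services balance = 813.7 - 1111.0 = -297.3
Trade balance (goods + services) = 127.2 + (-297.3) = -170.1
Net primary income = 495.2 - 160.4 = 334.8
Net secondary income = 133.8 - 214.0 = -80.2
Current account = -170.1 + 334.8 + (-80.2) = 84.5
Financial account = -(84.5 + 34.9 + (-2.8)) = -116.6

-116.6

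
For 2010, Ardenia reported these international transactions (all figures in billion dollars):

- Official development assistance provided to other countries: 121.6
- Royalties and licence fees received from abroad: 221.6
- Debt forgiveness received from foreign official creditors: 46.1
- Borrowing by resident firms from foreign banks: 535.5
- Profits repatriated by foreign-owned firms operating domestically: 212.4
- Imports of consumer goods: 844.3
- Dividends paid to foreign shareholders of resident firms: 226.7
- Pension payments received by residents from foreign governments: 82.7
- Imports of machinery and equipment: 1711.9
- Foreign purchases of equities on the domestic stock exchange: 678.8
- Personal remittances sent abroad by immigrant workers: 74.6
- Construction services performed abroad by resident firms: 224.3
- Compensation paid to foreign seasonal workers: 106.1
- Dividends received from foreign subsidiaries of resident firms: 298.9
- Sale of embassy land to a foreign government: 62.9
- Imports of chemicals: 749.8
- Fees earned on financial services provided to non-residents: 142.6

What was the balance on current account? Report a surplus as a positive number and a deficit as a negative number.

Goods: -749.8 - 844.3 - 1711.9 = -3306.0
Services: 224.3 + 221.6 + 142.6 = 588.5
Primary income: -106.1 + 298.9 - 212.4 - 226.7 = -246.3
Secondary income: 82.7 - 121.6 - 74.6 = -113.5
Current account = (-3306.0) + 588.5 + (-246.3) + (-113.5) = -3077.3
(Excluded from the current account — capital account: debt forgiveness received from foreign official creditors 46.1, sale of embassy land to a foreign government 62.9; financial account: borrowing by resident firms from foreign banks 535.5, foreign purchases of equities on the domestic stock exchange 678.8.)

-3077.3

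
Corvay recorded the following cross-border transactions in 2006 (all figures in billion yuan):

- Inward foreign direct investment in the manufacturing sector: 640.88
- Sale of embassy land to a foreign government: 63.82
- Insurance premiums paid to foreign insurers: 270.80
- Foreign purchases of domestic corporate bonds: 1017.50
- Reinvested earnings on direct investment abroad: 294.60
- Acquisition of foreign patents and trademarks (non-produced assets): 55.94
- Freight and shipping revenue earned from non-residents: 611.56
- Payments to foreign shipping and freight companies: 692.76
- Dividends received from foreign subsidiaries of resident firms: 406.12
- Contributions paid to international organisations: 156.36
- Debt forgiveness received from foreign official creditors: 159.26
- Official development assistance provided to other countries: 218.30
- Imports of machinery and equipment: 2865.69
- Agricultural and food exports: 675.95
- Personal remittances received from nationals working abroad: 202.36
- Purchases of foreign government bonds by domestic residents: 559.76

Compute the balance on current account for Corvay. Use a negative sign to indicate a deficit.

-2013.32

Goods: -2865.69 + 675.95 = -2189.74
Services: 611.56 - 692.76 - 270.80 = -352.00
Primary income: 406.12 + 294.60 = 700.72
Secondary income: 202.36 - 218.30 - 156.36 = -172.30
Current account = (-2189.74) + (-352.00) + 700.72 + (-172.30) = -2013.32
(Excluded from the current account — financial account: inward foreign direct investment in the manufacturing sector 640.88, foreign purchases of domestic corporate bonds 1017.50, purchases of foreign government bonds by domestic residents 559.76; capital account: sale of embassy land to a foreign government 63.82, acquisition of foreign patents and trademarks (non-produced assets) 55.94, debt forgiveness received from foreign official creditors 159.26.)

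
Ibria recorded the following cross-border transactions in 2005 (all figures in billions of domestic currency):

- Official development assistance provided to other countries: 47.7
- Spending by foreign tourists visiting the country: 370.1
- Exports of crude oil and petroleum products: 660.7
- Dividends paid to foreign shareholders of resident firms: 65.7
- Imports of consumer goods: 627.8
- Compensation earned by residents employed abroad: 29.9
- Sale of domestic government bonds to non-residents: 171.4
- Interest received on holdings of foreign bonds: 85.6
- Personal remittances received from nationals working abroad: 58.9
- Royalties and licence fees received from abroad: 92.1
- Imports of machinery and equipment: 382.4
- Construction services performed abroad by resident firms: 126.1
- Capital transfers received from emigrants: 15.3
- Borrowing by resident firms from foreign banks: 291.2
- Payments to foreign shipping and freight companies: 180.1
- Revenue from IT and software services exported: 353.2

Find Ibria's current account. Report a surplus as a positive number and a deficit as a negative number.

472.9

Goods: -382.4 + 660.7 - 627.8 = -349.5
Services: 126.1 - 180.1 + 92.1 + 370.1 + 353.2 = 761.4
Primary income: 85.6 + 29.9 - 65.7 = 49.8
Secondary income: -47.7 + 58.9 = 11.2
Current account = (-349.5) + 761.4 + 49.8 + 11.2 = 472.9
(Excluded from the current account — financial account: sale of domestic government bonds to non-residents 171.4, borrowing by resident firms from foreign banks 291.2; capital account: capital transfers received from emigrants 15.3.)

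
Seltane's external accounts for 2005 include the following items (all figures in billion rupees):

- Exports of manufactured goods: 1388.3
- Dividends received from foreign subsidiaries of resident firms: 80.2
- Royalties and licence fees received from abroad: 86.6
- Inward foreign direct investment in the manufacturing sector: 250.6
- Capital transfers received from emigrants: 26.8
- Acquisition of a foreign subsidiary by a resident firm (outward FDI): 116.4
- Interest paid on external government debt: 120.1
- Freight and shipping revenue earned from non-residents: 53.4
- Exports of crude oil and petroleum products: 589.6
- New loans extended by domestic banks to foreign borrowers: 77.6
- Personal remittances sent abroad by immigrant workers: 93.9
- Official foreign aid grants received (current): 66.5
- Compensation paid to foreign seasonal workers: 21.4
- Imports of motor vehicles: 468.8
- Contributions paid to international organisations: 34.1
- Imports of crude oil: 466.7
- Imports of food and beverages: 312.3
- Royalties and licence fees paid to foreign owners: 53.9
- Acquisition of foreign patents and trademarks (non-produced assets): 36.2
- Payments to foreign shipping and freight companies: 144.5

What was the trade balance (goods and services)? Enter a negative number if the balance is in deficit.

Goods: -312.3 + 589.6 + 1388.3 - 468.8 - 466.7 = 730.1
Services: -144.5 - 53.9 + 86.6 + 53.4 = -58.4
Trade balance = 730.1 + (-58.4) = 671.7
(Excluded from the trade balance — primary income: dividends received from foreign subsidiaries of resident firms 80.2, interest paid on external government debt 120.1, compensation paid to foreign seasonal workers 21.4; financial account: inward foreign direct investment in the manufacturing sector 250.6, acquisition of a foreign subsidiary by a resident firm (outward FDI) 116.4, new loans extended by domestic banks to foreign borrowers 77.6; capital account: capital transfers received from emigrants 26.8, acquisition of foreign patents and trademarks (non-produced assets) 36.2; secondary income: personal remittances sent abroad by immigrant workers 93.9, official foreign aid grants received (current) 66.5, contributions paid to international organisations 34.1.)

671.7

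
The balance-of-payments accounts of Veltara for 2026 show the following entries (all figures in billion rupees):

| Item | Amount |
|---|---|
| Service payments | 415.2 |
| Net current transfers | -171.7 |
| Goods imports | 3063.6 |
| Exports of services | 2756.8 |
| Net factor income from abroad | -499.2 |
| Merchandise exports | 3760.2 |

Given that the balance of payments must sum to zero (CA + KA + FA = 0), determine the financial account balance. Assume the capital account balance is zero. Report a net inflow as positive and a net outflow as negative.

-2367.3

Goods balance = 3760.2 - 3063.6 = 696.6
Services balance = 2756.8 - 415.2 = 2341.6
Trade balance (goods + services) = 696.6 + 2341.6 = 3038.2
Net primary income = -499.2
Net secondary income = -171.7
Current account = 3038.2 + (-499.2) + (-171.7) = 2367.3
Financial account = -(2367.3) = -2367.3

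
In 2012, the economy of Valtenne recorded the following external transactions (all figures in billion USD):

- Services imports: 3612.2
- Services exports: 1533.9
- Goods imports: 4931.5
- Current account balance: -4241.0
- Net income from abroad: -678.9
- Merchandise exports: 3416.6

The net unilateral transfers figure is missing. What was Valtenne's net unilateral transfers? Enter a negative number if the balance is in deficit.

31.1

Current account = goods balance + services balance + net primary income + net secondary income
Sum of the known components = -4272.1
Net unilateral transfers = CA - (known components) = -4241.0 - (-4272.1) = 31.1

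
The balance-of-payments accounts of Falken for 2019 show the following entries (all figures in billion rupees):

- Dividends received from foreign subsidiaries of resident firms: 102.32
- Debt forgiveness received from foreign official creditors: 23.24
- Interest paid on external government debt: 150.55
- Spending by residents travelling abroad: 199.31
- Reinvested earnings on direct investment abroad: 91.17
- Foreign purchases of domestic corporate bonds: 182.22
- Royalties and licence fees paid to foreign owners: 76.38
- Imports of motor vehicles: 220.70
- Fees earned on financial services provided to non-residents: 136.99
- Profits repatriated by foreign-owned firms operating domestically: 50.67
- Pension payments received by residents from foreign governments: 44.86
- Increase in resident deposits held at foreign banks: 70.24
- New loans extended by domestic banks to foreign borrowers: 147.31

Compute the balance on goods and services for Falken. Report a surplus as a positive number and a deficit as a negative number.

-359.40

Goods: -220.70
Services: -76.38 + 136.99 - 199.31 = -138.70
Trade balance = -220.70 + (-138.70) = -359.40
(Excluded from the trade balance — primary income: dividends received from foreign subsidiaries of resident firms 102.32, interest paid on external government debt 150.55, reinvested earnings on direct investment abroad 91.17, profits repatriated by foreign-owned firms operating domestically 50.67; capital account: debt forgiveness received from foreign official creditors 23.24; financial account: foreign purchases of domestic corporate bonds 182.22, increase in resident deposits held at foreign banks 70.24, new loans extended by domestic banks to foreign borrowers 147.31; secondary income: pension payments received by residents from foreign governments 44.86.)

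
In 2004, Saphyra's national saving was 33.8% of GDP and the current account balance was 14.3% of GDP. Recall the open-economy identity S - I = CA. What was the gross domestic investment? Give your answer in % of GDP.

19.5

I = S - CA = 33.8 - 14.3 = 19.5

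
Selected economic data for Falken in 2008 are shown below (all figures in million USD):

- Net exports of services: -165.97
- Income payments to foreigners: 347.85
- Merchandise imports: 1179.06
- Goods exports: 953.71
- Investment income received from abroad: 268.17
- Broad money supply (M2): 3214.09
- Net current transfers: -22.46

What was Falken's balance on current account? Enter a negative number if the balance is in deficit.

-493.46

Goods balance = 953.71 - 1179.06 = -225.35
Services balance = -165.97
Trade balance (goods + services) = -225.35 + (-165.97) = -391.32
Net primary income = 268.17 - 347.85 = -79.68
Net secondary income = -22.46
Current account = -391.32 + (-79.68) + (-22.46) = -493.46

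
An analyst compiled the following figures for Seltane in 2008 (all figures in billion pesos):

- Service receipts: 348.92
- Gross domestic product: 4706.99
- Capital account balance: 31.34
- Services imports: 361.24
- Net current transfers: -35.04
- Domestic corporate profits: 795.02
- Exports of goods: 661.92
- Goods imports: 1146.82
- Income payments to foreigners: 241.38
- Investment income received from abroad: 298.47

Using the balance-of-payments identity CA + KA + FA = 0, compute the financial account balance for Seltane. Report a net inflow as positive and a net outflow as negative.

443.83

Goods balance = 661.92 - 1146.82 = -484.90
Services balance = 348.92 - 361.24 = -12.32
Trade balance (goods + services) = -484.90 + (-12.32) = -497.22
Net primary income = 298.47 - 241.38 = 57.09
Net secondary income = -35.04
Current account = -497.22 + 57.09 + (-35.04) = -475.17
Financial account = -(-475.17 + 31.34) = 443.83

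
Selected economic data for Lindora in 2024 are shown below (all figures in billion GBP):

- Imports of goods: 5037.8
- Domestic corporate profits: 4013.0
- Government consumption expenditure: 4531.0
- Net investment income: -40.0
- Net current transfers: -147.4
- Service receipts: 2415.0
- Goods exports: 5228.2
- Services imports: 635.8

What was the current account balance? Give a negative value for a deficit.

Goods balance = 5228.2 - 5037.8 = 190.4
Services balance = 2415.0 - 635.8 = 1779.2
Trade balance (goods + services) = 190.4 + 1779.2 = 1969.6
Net primary income = -40.0
Net secondary income = -147.4
Current account = 1969.6 + (-40.0) + (-147.4) = 1782.2

1782.2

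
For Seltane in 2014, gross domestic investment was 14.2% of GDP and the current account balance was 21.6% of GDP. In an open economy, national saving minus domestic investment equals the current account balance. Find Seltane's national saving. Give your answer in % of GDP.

S - I = CA (net lending to the rest of the world).
S = I + CA = 14.2 + 21.6 = 35.8

35.8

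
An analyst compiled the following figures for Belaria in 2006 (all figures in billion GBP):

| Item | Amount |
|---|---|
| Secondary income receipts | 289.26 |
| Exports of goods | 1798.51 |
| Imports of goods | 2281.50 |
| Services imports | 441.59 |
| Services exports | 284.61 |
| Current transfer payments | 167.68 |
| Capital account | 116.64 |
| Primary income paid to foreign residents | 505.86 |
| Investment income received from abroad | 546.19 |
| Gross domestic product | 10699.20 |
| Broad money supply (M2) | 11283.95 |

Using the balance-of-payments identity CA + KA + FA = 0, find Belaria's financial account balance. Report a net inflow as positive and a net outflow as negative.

361.42

Goods balance = 1798.51 - 2281.50 = -482.99
Services balance = 284.61 - 441.59 = -156.98
Trade balance (goods + services) = -482.99 + (-156.98) = -639.97
Net primary income = 546.19 - 505.86 = 40.33
Net secondary income = 289.26 - 167.68 = 121.58
Current account = -639.97 + 40.33 + 121.58 = -478.06
Financial account = -(-478.06 + 116.64) = 361.42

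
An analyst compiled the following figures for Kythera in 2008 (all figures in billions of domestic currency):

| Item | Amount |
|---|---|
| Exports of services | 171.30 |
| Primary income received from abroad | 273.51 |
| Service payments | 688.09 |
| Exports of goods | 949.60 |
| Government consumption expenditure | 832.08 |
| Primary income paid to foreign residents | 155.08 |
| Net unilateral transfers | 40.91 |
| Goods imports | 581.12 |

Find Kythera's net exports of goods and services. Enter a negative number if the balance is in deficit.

-148.31

Goods balance = 949.60 - 581.12 = 368.48
Services balance = 171.30 - 688.09 = -516.79
Trade balance (goods + services) = 368.48 + (-516.79) = -148.31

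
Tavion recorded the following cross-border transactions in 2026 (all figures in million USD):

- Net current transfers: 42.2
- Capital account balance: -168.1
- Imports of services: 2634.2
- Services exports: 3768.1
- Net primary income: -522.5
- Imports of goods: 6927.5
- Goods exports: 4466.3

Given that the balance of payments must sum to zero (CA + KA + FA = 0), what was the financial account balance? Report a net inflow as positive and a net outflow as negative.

Goods balance = 4466.3 - 6927.5 = -2461.2
Services balance = 3768.1 - 2634.2 = 1133.9
Trade balance (goods + services) = -2461.2 + 1133.9 = -1327.3
Net primary income = -522.5
Net secondary income = 42.2
Current account = -1327.3 + (-522.5) + 42.2 = -1807.6
Financial account = -(-1807.6 + (-168.1)) = 1975.7

1975.7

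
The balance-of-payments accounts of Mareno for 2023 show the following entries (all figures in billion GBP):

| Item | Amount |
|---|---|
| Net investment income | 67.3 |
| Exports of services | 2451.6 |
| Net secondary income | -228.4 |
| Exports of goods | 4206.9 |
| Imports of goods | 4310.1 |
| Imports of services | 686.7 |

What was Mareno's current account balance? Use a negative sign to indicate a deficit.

Goods balance = 4206.9 - 4310.1 = -103.2
Services balance = 2451.6 - 686.7 = 1764.9
Trade balance (goods + services) = -103.2 + 1764.9 = 1661.7
Net primary income = 67.3
Net secondary income = -228.4
Current account = 1661.7 + 67.3 + (-228.4) = 1500.6

1500.6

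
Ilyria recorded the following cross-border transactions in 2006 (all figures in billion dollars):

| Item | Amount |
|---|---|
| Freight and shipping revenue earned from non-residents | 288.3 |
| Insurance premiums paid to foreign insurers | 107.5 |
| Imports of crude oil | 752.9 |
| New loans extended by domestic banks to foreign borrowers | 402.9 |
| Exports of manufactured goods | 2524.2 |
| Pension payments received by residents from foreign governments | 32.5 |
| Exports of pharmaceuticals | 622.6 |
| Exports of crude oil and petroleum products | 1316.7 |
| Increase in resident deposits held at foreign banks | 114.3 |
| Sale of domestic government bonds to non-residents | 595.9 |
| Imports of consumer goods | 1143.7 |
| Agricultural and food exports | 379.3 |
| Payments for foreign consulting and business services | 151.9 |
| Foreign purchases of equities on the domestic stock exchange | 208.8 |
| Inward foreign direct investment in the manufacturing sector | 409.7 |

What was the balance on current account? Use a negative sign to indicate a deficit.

Goods: 379.3 + 622.6 + 2524.2 - 1143.7 + 1316.7 - 752.9 = 2946.2
Services: -151.9 - 107.5 + 288.3 = 28.9
Secondary income: 32.5
Current account = 2946.2 + 28.9 + 32.5 = 3007.6
(Excluded from the current account — financial account: new loans extended by domestic banks to foreign borrowers 402.9, increase in resident deposits held at foreign banks 114.3, sale of domestic government bonds to non-residents 595.9, foreign purchases of equities on the domestic stock exchange 208.8, inward foreign direct investment in the manufacturing sector 409.7.)

3007.6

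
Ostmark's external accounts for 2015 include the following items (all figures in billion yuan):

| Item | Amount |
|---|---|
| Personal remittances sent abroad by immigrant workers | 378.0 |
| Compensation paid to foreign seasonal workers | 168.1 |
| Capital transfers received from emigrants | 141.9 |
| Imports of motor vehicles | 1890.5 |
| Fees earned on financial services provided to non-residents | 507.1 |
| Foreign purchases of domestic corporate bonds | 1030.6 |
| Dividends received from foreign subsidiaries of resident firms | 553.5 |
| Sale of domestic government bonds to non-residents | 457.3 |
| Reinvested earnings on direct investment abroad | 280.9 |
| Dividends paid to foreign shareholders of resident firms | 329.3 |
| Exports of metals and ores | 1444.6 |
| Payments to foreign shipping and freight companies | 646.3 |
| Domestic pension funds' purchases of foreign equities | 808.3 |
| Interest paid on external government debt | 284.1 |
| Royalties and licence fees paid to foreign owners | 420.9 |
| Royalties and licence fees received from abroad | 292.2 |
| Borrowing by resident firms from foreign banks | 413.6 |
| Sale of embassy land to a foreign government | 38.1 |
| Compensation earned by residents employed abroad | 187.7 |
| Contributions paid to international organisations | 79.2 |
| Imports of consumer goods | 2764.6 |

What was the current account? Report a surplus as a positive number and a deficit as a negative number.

-3695.0

Goods: -2764.6 - 1890.5 + 1444.6 = -3210.5
Services: -646.3 - 420.9 + 507.1 + 292.2 = -267.9
Primary income: 280.9 - 168.1 + 553.5 + 187.7 - 329.3 - 284.1 = 240.6
Secondary income: -378.0 - 79.2 = -457.2
Current account = (-3210.5) + (-267.9) + 240.6 + (-457.2) = -3695.0
(Excluded from the current account — capital account: capital transfers received from emigrants 141.9, sale of embassy land to a foreign government 38.1; financial account: foreign purchases of domestic corporate bonds 1030.6, sale of domestic government bonds to non-residents 457.3, domestic pension funds' purchases of foreign equities 808.3, borrowing by resident firms from foreign banks 413.6.)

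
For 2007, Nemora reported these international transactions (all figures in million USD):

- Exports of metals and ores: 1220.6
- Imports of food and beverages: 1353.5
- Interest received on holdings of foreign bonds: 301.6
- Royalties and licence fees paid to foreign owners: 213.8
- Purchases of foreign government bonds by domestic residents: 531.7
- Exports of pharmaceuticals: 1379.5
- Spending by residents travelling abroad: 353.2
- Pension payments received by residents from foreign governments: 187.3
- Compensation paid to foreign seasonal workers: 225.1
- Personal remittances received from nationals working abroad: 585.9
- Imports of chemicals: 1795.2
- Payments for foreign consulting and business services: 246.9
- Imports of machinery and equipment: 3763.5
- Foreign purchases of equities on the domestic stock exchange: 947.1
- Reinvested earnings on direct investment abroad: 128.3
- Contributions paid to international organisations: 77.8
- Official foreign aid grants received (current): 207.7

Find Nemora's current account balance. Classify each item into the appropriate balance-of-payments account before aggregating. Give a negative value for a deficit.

-4018.1

Goods: 1220.6 + 1379.5 - 3763.5 - 1795.2 - 1353.5 = -4312.1
Services: -246.9 - 213.8 - 353.2 = -813.9
Primary income: -225.1 + 301.6 + 128.3 = 204.8
Secondary income: 207.7 + 585.9 - 77.8 + 187.3 = 903.1
Current account = (-4312.1) + (-813.9) + 204.8 + 903.1 = -4018.1
(Excluded from the current account — financial account: purchases of foreign government bonds by domestic residents 531.7, foreign purchases of equities on the domestic stock exchange 947.1.)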